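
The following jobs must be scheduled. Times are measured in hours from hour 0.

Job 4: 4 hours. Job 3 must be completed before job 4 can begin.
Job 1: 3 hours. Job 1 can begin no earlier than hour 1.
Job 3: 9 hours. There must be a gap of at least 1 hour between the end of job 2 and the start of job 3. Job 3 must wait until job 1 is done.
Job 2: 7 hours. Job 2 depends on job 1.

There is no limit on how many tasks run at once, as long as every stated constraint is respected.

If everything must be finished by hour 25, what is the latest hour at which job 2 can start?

Nothing follows job 4; the deadline of hour 25 is its only limit. It must start by 25 − 4 = hour 21.
Since job 4 (must start by hour 21) depends on it, job 3 must finish by hour 21. Backing off its 9-hour duration gives a latest start of hour 12.
Job 2 feeds into job 3 (must start by hour 12, minus 1-hour gap → hour 11); so job 2 must finish by hour 11 and therefore start by hour 4.

4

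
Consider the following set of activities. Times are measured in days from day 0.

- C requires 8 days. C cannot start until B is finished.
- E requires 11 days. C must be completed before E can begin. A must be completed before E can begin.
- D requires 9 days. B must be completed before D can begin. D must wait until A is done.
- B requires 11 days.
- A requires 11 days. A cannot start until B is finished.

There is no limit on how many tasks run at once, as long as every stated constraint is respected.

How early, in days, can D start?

22

B can start immediately at day 0; it finishes at day 11.
A cannot begin until B (finishes day 11). It runs from day 11 to 11 + 11 = day 22.
D waits on B (finishes day 11); A (finishes day 22). The latest of these is day 22, which is the earliest D can start.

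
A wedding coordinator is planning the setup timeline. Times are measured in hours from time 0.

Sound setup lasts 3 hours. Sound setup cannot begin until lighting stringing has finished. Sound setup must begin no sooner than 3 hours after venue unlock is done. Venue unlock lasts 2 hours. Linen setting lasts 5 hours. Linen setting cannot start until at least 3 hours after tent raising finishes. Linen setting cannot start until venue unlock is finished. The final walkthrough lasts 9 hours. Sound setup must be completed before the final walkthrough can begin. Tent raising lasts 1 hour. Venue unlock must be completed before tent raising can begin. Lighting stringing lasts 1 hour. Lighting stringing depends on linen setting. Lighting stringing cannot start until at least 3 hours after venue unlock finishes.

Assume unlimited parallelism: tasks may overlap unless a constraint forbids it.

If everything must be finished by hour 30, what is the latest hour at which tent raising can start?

8

To finish by hour 30, the final walkthrough (duration 9) must start no later than hour 21.
Sound setup feeds into the final walkthrough (must start by hour 21); so sound setup must finish by hour 21 and therefore start by hour 18.
Lighting stringing has to be done before sound setup (must start by hour 18). That means finishing by hour 18, i.e. starting by 18 − 1 = hour 17.
Linen setting has to be done before lighting stringing (must start by hour 17). That means finishing by hour 17, i.e. starting by 17 − 5 = hour 12.
Since linen setting (must start by hour 12, minus 3-hour gap → hour 9) depends on it, tent raising must finish by hour 9. Backing off its 1-hour duration gives a latest start of hour 8.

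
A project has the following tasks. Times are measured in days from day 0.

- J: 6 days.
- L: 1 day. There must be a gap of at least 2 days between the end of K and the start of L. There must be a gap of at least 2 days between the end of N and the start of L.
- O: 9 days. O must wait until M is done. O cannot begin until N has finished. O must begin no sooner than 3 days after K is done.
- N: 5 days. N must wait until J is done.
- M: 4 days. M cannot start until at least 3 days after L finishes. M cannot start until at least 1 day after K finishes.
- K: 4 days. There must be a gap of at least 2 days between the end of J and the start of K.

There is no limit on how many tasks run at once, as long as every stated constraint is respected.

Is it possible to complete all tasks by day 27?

No

J has no prerequisites, so it starts at day 0 and finishes at day 6.
N cannot begin until J (finishes day 6). It runs from day 6 to 6 + 5 = day 11.
K waits on J (finishes day 6, plus 2-day gap → day 8), so it starts at day 8 and finishes at 8 + 4 = day 12.
L cannot start until K (finishes day 12, plus 2-day gap → day 14); N (finishes day 11, plus 2-day gap → day 13). The controlling bound is day 14, so L finishes at 14 + 1 = day 15.
For M: L (finishes day 15, plus 3-day gap → day 18); K (finishes day 12, plus 1-day gap → day 13). Taking the maximum gives a start of day 18, and it finishes at 18 + 4 = day 22.
O cannot start until M (finishes day 22); N (finishes day 11); K (finishes day 12, plus 3-day gap → day 15). The controlling bound is day 22, so O finishes at 22 + 9 = day 31.
The earliest everything can be done is day 31, which is after the deadline of 27, so it is not possible.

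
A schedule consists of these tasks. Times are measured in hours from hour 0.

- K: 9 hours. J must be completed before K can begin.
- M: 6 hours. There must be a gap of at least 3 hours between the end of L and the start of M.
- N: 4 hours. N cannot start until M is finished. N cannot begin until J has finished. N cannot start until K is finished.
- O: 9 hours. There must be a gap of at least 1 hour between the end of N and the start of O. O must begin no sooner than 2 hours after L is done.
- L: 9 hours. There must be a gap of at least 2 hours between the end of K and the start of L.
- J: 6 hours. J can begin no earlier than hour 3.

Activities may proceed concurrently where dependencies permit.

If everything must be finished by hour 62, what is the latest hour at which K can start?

O has no dependents, so it just needs to finish by hour 62. Starting by 62 − 9 = hour 53 achieves that.
N has to be done before O (must start by hour 53, minus 1-hour gap → hour 52). That means finishing by hour 52, i.e. starting by 52 − 4 = hour 48.
M must finish before N (must start by hour 48). With a 6-hour duration, M must start by 48 − 6 = hour 42.
L feeds M (must start by hour 42, minus 3-hour gap → hour 39); O (must start by hour 53, minus 2-hour gap → hour 51). Taking the minimum, L must finish by hour 39 and start by 39 − 9 = hour 30.
K feeds L (must start by hour 30, minus 2-hour gap → hour 28); N (must start by hour 48). Taking the minimum, K must finish by hour 28 and start by 28 − 9 = hour 19.

19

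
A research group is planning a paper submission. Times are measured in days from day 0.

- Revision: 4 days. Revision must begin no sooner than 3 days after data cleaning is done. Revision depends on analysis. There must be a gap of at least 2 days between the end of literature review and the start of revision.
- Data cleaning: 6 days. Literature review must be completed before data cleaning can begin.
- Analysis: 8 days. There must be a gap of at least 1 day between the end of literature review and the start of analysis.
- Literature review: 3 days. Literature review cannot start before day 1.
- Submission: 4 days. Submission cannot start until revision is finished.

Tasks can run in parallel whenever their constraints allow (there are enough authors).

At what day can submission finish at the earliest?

After its own release at day 1, literature review can start at day 1 and finishes at day 4.
After literature review (finishes day 4, plus 1-day gap → day 5), analysis can start at day 5 and finishes at day 13.
After literature review (finishes day 4), data cleaning can start at day 4 and finishes at day 10.
For revision: data cleaning (finishes day 10, plus 3-day gap → day 13); analysis (finishes day 13); literature review (finishes day 4, plus 2-day gap → day 6). Taking the maximum gives a start of day 13, and it finishes at 13 + 4 = day 17.
Submission cannot begin until revision (finishes day 17). It runs from day 17 to 17 + 4 = day 21.

21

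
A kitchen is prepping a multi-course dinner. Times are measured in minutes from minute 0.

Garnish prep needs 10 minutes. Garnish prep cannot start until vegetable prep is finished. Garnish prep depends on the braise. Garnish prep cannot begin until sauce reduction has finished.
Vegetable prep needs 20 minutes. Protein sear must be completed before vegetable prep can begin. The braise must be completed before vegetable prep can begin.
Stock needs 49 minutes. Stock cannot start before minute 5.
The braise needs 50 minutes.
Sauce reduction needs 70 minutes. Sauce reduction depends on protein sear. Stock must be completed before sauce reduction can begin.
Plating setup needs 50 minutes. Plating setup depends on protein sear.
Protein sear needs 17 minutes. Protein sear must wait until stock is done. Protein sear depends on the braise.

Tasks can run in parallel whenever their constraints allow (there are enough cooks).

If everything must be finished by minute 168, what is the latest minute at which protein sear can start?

Garnish prep must finish by minute 168; it takes 10 minutes, so it must start by 168 − 10 = minute 158.
Vegetable prep must finish before garnish prep (must start by minute 158). With a 20-minute duration, vegetable prep must start by 158 − 20 = minute 138.
Sauce reduction must finish before garnish prep (must start by minute 158). With a 70-minute duration, sauce reduction must start by 158 − 70 = minute 88.
Plating setup must finish by minute 168; it takes 50 minutes, so it must start by 168 − 50 = minute 118.
Protein sear must finish in time for vegetable prep (must start by minute 138); sauce reduction (must start by minute 88); plating setup (must start by minute 118). The tightest is minute 88, so protein sear must start by 88 − 17 = minute 71.

71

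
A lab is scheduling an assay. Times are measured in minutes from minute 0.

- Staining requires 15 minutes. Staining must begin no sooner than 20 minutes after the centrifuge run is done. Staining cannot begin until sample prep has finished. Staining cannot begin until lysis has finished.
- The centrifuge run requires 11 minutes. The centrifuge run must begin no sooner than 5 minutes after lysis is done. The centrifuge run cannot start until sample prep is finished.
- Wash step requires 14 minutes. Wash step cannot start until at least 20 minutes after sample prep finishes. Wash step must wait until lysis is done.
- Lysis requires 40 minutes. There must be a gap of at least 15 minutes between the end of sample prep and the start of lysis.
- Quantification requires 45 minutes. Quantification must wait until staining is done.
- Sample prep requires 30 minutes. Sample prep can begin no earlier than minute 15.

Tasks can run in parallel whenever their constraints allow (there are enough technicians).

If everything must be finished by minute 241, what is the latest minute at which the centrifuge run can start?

150

Quantification has no dependents, so it just needs to finish by minute 241. Starting by 241 − 45 = minute 196 achieves that.
Staining feeds into quantification (must start by minute 196); so staining must finish by minute 196 and therefore start by minute 181.
The centrifuge run has to be done before staining (must start by minute 181, minus 20-minute gap → minute 161). That means finishing by minute 161, i.e. starting by 161 − 11 = minute 150.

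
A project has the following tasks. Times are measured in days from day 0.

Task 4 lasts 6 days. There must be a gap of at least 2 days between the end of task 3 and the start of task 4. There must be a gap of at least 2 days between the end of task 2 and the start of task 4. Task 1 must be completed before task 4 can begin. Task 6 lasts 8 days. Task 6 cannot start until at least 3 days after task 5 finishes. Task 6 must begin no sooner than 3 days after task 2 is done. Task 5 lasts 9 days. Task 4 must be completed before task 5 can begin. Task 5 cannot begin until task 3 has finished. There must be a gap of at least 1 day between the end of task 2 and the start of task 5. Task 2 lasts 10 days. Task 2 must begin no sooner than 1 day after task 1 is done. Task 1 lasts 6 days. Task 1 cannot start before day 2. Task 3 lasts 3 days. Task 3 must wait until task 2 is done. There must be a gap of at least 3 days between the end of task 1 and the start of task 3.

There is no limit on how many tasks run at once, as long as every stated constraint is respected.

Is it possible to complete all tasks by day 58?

After its own release at day 2, task 1 can start at day 2 and finishes at day 8.
After task 1 (finishes day 8, plus 1-day gap → day 9), task 2 can start at day 9 and finishes at day 19.
For task 3: task 2 (finishes day 19); task 1 (finishes day 8, plus 3-day gap → day 11). Taking the maximum gives a start of day 19, and it finishes at 19 + 3 = day 22.
Task 4 has to wait for task 3 (finishes day 22, plus 2-day gap → day 24); task 2 (finishes day 19, plus 2-day gap → day 21); task 1 (finishes day 8). The latest of these is day 24, so task 4 runs day 24 to 24 + 6 = day 30.
Task 5 needs all of task 4 (finishes day 30); task 3 (finishes day 22); task 2 (finishes day 19, plus 1-day gap → day 20). That puts its earliest start at day 30; it finishes at 30 + 9 = day 39.
For task 6: task 5 (finishes day 39, plus 3-day gap → day 42); task 2 (finishes day 19, plus 3-day gap → day 22). Taking the maximum gives a start of day 42, and it finishes at 42 + 8 = day 50.
Every task is finished by day 50, which is no later than the deadline of 58, so the schedule is feasible.

Yes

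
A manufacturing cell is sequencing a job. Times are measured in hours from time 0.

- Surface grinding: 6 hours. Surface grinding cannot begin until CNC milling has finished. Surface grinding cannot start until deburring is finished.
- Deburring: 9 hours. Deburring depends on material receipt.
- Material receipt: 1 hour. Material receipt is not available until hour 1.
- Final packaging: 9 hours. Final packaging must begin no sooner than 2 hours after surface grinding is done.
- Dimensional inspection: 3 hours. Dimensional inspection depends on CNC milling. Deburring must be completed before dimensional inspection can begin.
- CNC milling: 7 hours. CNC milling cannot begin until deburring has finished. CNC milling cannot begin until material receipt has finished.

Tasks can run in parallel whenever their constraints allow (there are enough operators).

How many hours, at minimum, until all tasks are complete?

35

After its own release at hour 1, material receipt can start at hour 1 and finishes at hour 2.
After material receipt (finishes hour 2), deburring can start at hour 2 and finishes at hour 11.
For CNC milling: deburring (finishes hour 11); material receipt (finishes hour 2). Taking the maximum gives a start of hour 11, and it finishes at 11 + 7 = hour 18.
Dimensional inspection has to wait for CNC milling (finishes hour 18); deburring (finishes hour 11). The latest of these is hour 18, so dimensional inspection runs hour 18 to 18 + 3 = hour 21.
Surface grinding cannot start until CNC milling (finishes hour 18); deburring (finishes hour 11). The controlling bound is hour 18, so surface grinding finishes at 18 + 6 = hour 24.
After surface grinding (finishes hour 24, plus 2-hour gap → hour 26), final packaging can start at hour 26 and finishes at hour 35.
All tasks are finished once the last one completes. Finish times: Material receipt at 2, Deburring at 11, CNC milling at 18, Surface grinding at 24, Dimensional inspection at 21, Final packaging at 35. The latest is hour 35.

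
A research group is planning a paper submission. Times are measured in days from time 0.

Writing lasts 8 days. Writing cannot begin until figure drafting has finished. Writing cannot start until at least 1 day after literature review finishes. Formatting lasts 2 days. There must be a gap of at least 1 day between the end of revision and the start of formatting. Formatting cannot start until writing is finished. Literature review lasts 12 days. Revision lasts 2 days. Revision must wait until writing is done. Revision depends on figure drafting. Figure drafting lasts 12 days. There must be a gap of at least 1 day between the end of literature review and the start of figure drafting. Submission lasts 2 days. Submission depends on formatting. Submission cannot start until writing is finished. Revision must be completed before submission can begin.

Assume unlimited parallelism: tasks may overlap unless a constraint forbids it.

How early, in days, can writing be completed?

33

Literature review can start immediately at day 0; it finishes at day 12.
Figure drafting waits on literature review (finishes day 12, plus 1-day gap → day 13), so it starts at day 13 and finishes at 13 + 12 = day 25.
For writing: figure drafting (finishes day 25); literature review (finishes day 12, plus 1-day gap → day 13). Taking the maximum gives a start of day 25, and it finishes at 25 + 8 = day 33.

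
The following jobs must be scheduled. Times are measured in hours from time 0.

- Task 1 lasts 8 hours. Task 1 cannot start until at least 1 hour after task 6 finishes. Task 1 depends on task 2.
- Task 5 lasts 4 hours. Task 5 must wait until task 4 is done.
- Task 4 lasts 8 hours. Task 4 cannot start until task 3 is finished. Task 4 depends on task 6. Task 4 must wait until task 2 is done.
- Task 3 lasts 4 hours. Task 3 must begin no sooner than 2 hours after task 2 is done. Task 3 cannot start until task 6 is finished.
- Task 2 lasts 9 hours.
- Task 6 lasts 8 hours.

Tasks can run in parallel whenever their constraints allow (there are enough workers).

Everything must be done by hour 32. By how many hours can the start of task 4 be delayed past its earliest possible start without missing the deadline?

Task 6 has no prerequisites, so it starts at hour 0 and finishes at hour 8.
Task 2 can start immediately at hour 0; it finishes at hour 9.
Task 3 cannot start until task 2 (finishes hour 9, plus 2-hour gap → hour 11); task 6 (finishes hour 8). The controlling bound is hour 11, so task 3 finishes at 11 + 4 = hour 15.
Task 4 cannot start until task 3 (finishes hour 15); task 6 (finishes hour 8); task 2 (finishes hour 9). The controlling bound is hour 15, so task 4 finishes at 15 + 8 = hour 23.

Working backward from the deadline:
To finish by hour 32, task 5 (duration 4) must start no later than hour 28.
Task 4 has to be done before task 5 (must start by hour 28). That means finishing by hour 28, i.e. starting by 28 − 8 = hour 20.
So task 4 can start as early as hour 15 and as late as hour 20, giving 20 − 15 = 5 hours of slack.

5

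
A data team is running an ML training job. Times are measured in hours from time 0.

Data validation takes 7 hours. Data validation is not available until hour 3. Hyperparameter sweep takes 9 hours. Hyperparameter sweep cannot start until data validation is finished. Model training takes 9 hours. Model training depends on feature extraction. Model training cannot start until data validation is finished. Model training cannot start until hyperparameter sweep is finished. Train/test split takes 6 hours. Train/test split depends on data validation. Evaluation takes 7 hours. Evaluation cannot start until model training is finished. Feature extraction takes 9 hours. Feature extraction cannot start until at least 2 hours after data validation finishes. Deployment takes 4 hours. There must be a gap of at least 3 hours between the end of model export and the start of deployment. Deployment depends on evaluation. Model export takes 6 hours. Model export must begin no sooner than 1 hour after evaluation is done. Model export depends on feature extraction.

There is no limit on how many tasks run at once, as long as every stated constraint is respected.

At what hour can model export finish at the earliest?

44

Data validation cannot begin until its own release at hour 3. It runs from hour 3 to 3 + 7 = hour 10.
After data validation (finishes hour 10), hyperparameter sweep can start at hour 10 and finishes at hour 19.
Feature extraction waits on data validation (finishes hour 10, plus 2-hour gap → hour 12), so it starts at hour 12 and finishes at 12 + 9 = hour 21.
Model training cannot start until feature extraction (finishes hour 21); data validation (finishes hour 10); hyperparameter sweep (finishes hour 19). The controlling bound is hour 21, so model training finishes at 21 + 9 = hour 30.
Evaluation cannot begin until model training (finishes hour 30). It runs from hour 30 to 30 + 7 = hour 37.
For model export: evaluation (finishes hour 37, plus 1-hour gap → hour 38); feature extraction (finishes hour 21). Taking the maximum gives a start of hour 38, and it finishes at 38 + 6 = hour 44.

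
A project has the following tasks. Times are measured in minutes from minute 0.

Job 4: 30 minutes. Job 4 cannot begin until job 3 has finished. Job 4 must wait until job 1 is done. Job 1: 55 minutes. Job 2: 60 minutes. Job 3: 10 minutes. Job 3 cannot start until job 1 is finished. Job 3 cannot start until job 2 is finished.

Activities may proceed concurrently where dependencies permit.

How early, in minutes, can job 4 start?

Job 2 can start immediately at minute 0; it finishes at minute 60.
Nothing blocks job 1, so it runs from minute 0 to minute 55.
For job 3: job 1 (finishes minute 55); job 2 (finishes minute 60). Taking the maximum gives a start of minute 60, and it finishes at 60 + 10 = minute 70.
Job 4 waits on job 3 (finishes minute 70); job 1 (finishes minute 55). The latest of these is minute 70, which is the earliest job 4 can start.

70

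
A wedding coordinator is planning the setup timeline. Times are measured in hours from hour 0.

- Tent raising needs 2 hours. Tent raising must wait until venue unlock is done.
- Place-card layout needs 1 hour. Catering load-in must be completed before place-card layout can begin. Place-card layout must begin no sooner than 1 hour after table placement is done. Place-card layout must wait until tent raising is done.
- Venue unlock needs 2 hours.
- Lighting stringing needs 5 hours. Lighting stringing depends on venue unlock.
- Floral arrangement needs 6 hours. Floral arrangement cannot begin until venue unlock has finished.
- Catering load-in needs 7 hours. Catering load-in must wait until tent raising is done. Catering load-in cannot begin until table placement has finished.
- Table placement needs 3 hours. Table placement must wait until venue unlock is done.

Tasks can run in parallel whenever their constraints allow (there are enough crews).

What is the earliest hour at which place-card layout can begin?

Venue unlock has no prerequisites, so it starts at hour 0 and finishes at hour 2.
Table placement cannot begin until venue unlock (finishes hour 2). It runs from hour 2 to 2 + 3 = hour 5.
Tent raising waits on venue unlock (finishes hour 2), so it starts at hour 2 and finishes at 2 + 2 = hour 4.
For catering load-in: tent raising (finishes hour 4); table placement (finishes hour 5). Taking the maximum gives a start of hour 5, and it finishes at 5 + 7 = hour 12.
Place-card layout waits on catering load-in (finishes hour 12); table placement (finishes hour 5, plus 1-hour gap → hour 6); tent raising (finishes hour 4). The latest of these is hour 12, which is the earliest place-card layout can start.

12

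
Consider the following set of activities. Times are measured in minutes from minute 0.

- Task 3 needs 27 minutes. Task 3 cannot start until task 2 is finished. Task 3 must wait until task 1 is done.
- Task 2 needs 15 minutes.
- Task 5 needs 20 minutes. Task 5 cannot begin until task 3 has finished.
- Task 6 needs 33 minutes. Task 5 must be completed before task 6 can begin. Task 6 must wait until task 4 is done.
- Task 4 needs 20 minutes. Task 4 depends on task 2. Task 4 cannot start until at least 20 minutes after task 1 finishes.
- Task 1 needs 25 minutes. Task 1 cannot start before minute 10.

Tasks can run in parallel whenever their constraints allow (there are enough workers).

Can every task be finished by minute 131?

Yes

Task 2 has no prerequisites, so it starts at minute 0 and finishes at minute 15.
Task 1 cannot begin until its own release at minute 10. It runs from minute 10 to 10 + 25 = minute 35.
Task 4 has to wait for task 2 (finishes minute 15); task 1 (finishes minute 35, plus 20-minute gap → minute 55). The latest of these is minute 55, so task 4 runs minute 55 to 55 + 20 = minute 75.
Task 3 has to wait for task 2 (finishes minute 15); task 1 (finishes minute 35). The latest of these is minute 35, so task 3 runs minute 35 to 35 + 27 = minute 62.
Task 5 waits on task 3 (finishes minute 62), so it starts at minute 62 and finishes at 62 + 20 = minute 82.
Task 6 cannot start until task 5 (finishes minute 82); task 4 (finishes minute 75). The controlling bound is minute 82, so task 6 finishes at 82 + 33 = minute 115.
Every task is finished by minute 115, which is no later than the deadline of 131, so the schedule is feasible.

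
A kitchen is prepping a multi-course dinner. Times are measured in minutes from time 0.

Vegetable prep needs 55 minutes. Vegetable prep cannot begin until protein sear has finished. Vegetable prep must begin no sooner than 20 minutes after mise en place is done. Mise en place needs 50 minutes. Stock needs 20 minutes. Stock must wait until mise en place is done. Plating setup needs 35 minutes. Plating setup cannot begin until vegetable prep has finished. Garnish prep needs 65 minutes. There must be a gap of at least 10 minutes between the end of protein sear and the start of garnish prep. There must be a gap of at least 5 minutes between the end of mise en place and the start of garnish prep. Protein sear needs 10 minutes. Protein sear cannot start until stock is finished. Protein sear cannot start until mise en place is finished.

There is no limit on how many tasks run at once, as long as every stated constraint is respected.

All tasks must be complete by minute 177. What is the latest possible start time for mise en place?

To finish by minute 177, plating setup (duration 35) must start no later than minute 142.
Since plating setup (must start by minute 142) depends on it, vegetable prep must finish by minute 142. Backing off its 55-minute duration gives a latest start of minute 87.
Garnish prep has no dependents, so it just needs to finish by minute 177. Starting by 177 − 65 = minute 112 achieves that.
Protein sear has several dependents: vegetable prep (must start by minute 87); garnish prep (must start by minute 112, minus 10-minute gap → minute 102). The earliest of those limits is minute 87, so protein sear must start by 87 − 10 = minute 77.
Stock feeds into protein sear (must start by minute 77); so stock must finish by minute 77 and therefore start by minute 57.
Mise en place feeds stock (must start by minute 57); protein sear (must start by minute 77); vegetable prep (must start by minute 87, minus 20-minute gap → minute 67); garnish prep (must start by minute 112, minus 5-minute gap → minute 107). Taking the minimum, mise en place must finish by minute 57 and start by 57 − 50 = minute 7.

7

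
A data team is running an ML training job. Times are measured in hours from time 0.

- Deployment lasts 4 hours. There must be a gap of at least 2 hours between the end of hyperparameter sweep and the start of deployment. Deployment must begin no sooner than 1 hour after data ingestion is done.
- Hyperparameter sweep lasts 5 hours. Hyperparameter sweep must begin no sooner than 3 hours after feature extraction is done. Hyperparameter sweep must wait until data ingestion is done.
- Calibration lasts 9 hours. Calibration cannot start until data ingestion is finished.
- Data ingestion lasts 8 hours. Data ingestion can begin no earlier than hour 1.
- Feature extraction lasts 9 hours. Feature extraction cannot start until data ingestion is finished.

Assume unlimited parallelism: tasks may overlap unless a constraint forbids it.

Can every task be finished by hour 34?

Data ingestion waits on its own release at hour 1, so it starts at hour 1 and finishes at 1 + 8 = hour 9.
After data ingestion (finishes hour 9), calibration can start at hour 9 and finishes at hour 18.
Feature extraction cannot begin until data ingestion (finishes hour 9). It runs from hour 9 to 9 + 9 = hour 18.
Hyperparameter sweep cannot start until feature extraction (finishes hour 18, plus 3-hour gap → hour 21); data ingestion (finishes hour 9). The controlling bound is hour 21, so hyperparameter sweep finishes at 21 + 5 = hour 26.
Deployment has to wait for hyperparameter sweep (finishes hour 26, plus 2-hour gap → hour 28); data ingestion (finishes hour 9, plus 1-hour gap → hour 10). The latest of these is hour 28, so deployment runs hour 28 to 28 + 4 = hour 32.
Every task is finished by hour 32, which is no later than the deadline of 34, so the schedule is feasible.

Yes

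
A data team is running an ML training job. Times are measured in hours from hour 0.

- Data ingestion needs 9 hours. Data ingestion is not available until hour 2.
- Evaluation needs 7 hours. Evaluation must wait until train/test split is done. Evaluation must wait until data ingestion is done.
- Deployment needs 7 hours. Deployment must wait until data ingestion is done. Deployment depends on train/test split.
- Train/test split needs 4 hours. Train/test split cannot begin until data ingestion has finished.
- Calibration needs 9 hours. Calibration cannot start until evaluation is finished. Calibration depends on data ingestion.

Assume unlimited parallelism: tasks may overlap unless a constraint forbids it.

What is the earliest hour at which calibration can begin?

22

Data ingestion waits on its own release at hour 2, so it starts at hour 2 and finishes at 2 + 9 = hour 11.
Train/test split waits on data ingestion (finishes hour 11), so it starts at hour 11 and finishes at 11 + 4 = hour 15.
Evaluation cannot start until train/test split (finishes hour 15); data ingestion (finishes hour 11). The controlling bound is hour 15, so evaluation finishes at 15 + 7 = hour 22.
Calibration waits on evaluation (finishes hour 22); data ingestion (finishes hour 11). The latest of these is hour 22, which is the earliest calibration can start.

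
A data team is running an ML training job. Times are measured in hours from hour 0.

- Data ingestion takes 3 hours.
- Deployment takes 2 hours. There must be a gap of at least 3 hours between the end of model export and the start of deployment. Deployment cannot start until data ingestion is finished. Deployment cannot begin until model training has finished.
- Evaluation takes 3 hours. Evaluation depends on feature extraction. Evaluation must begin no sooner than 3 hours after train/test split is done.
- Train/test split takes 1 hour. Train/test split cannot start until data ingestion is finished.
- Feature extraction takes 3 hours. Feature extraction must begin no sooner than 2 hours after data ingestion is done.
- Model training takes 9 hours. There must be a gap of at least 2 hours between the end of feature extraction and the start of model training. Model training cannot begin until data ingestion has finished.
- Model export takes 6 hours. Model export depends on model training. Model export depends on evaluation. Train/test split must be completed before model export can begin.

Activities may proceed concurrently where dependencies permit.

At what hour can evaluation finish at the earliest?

Data ingestion has no prerequisites, so it starts at hour 0 and finishes at hour 3.
Train/test split waits on data ingestion (finishes hour 3), so it starts at hour 3 and finishes at 3 + 1 = hour 4.
Feature extraction cannot begin until data ingestion (finishes hour 3, plus 2-hour gap → hour 5). It runs from hour 5 to 5 + 3 = hour 8.
Evaluation has to wait for feature extraction (finishes hour 8); train/test split (finishes hour 4, plus 3-hour gap → hour 7). The latest of these is hour 8, so evaluation runs hour 8 to 8 + 3 = hour 11.

11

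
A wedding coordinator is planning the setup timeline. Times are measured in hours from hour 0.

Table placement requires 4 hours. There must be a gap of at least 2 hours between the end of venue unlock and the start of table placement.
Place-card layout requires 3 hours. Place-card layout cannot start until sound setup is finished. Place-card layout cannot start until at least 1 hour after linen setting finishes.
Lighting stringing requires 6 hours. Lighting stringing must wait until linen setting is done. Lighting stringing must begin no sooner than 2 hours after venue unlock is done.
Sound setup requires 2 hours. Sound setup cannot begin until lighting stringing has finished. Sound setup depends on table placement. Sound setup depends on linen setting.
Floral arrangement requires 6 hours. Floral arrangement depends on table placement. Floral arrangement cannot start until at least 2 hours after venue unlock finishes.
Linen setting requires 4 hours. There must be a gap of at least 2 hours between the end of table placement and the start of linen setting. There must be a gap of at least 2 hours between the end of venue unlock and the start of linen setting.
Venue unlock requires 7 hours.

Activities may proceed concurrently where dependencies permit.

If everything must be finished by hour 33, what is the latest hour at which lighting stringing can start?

Place-card layout has no dependents, so it just needs to finish by hour 33. Starting by 33 − 3 = hour 30 achieves that.
Sound setup has to be done before place-card layout (must start by hour 30). That means finishing by hour 30, i.e. starting by 30 − 2 = hour 28.
Lighting stringing feeds into sound setup (must start by hour 28); so lighting stringing must finish by hour 28 and therefore start by hour 22.

22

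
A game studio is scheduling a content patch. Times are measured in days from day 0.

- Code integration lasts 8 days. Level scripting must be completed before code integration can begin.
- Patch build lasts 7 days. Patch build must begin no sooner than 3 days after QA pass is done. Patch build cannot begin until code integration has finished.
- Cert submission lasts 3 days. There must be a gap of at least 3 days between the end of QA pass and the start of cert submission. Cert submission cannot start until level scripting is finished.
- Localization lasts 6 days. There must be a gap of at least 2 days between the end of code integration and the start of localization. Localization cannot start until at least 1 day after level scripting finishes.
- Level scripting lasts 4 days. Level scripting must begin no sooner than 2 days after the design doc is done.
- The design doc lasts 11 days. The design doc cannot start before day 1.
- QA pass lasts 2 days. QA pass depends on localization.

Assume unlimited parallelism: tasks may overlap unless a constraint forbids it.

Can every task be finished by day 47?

Yes

After its own release at day 1, the design doc can start at day 1 and finishes at day 12.
Level scripting waits on the design doc (finishes day 12, plus 2-day gap → day 14), so it starts at day 14 and finishes at 14 + 4 = day 18.
After level scripting (finishes day 18), code integration can start at day 18 and finishes at day 26.
For localization: code integration (finishes day 26, plus 2-day gap → day 28); level scripting (finishes day 18, plus 1-day gap → day 19). Taking the maximum gives a start of day 28, and it finishes at 28 + 6 = day 34.
QA pass waits on localization (finishes day 34), so it starts at day 34 and finishes at 34 + 2 = day 36.
Patch build has to wait for QA pass (finishes day 36, plus 3-day gap → day 39); code integration (finishes day 26). The latest of these is day 39, so patch build runs day 39 to 39 + 7 = day 46.
For cert submission: QA pass (finishes day 36, plus 3-day gap → day 39); level scripting (finishes day 18). Taking the maximum gives a start of day 39, and it finishes at 39 + 3 = day 42.
Every task is finished by day 46, which is no later than the deadline of 47, so the schedule is feasible.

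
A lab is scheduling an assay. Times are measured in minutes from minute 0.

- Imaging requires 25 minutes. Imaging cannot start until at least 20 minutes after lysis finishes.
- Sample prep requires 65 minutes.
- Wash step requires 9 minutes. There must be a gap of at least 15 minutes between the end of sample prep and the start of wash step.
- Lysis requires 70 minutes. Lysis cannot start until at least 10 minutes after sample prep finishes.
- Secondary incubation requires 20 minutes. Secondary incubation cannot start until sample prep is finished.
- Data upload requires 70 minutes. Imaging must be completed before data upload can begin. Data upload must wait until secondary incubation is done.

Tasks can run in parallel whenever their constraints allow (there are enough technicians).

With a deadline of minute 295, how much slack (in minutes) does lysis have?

Sample prep has no prerequisites, so it starts at minute 0 and finishes at minute 65.
Lysis waits on sample prep (finishes minute 65, plus 10-minute gap → minute 75), so it starts at minute 75 and finishes at 75 + 70 = minute 145.

Working backward from the deadline:
Data upload has no dependents, so it just needs to finish by minute 295. Starting by 295 − 70 = minute 225 achieves that.
Imaging has to be done before data upload (must start by minute 225). That means finishing by minute 225, i.e. starting by 225 − 25 = minute 200.
Lysis feeds into imaging (must start by minute 200, minus 20-minute gap → minute 180); so lysis must finish by minute 180 and therefore start by minute 110.
So lysis can start as early as minute 75 and as late as minute 110, giving 110 − 75 = 35 minutes of slack.

35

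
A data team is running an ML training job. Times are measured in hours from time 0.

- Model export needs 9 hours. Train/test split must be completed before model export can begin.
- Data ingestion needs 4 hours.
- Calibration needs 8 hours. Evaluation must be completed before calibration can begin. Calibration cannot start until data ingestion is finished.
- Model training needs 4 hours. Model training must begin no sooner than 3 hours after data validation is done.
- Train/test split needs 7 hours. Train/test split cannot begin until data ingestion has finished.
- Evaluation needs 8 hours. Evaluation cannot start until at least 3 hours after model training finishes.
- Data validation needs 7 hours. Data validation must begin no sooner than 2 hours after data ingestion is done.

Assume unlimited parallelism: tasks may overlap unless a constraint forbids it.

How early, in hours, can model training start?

16

Data ingestion can start immediately at hour 0; it finishes at hour 4.
Data validation waits on data ingestion (finishes hour 4, plus 2-hour gap → hour 6), so it starts at hour 6 and finishes at 6 + 7 = hour 13.
Model training waits on data validation (finishes hour 13, plus 3-hour gap → hour 16), so the earliest it can start is hour 16.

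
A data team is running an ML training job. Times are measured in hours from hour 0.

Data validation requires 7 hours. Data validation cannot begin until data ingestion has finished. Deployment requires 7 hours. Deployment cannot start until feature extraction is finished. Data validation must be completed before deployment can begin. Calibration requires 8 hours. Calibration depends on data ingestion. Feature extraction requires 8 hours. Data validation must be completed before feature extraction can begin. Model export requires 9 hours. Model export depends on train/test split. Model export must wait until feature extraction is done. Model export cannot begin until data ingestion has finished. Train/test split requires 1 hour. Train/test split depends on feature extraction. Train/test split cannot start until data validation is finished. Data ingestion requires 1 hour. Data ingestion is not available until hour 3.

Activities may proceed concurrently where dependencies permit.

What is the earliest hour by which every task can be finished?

Data ingestion waits on its own release at hour 3, so it starts at hour 3 and finishes at 3 + 1 = hour 4.
After data ingestion (finishes hour 4), calibration can start at hour 4 and finishes at hour 12.
Data validation cannot begin until data ingestion (finishes hour 4). It runs from hour 4 to 4 + 7 = hour 11.
Feature extraction waits on data validation (finishes hour 11), so it starts at hour 11 and finishes at 11 + 8 = hour 19.
For deployment: feature extraction (finishes hour 19); data validation (finishes hour 11). Taking the maximum gives a start of hour 19, and it finishes at 19 + 7 = hour 26.
Train/test split has to wait for feature extraction (finishes hour 19); data validation (finishes hour 11). The latest of these is hour 19, so train/test split runs hour 19 to 19 + 1 = hour 20.
Model export has to wait for train/test split (finishes hour 20); feature extraction (finishes hour 19); data ingestion (finishes hour 4). The latest of these is hour 20, so model export runs hour 20 to 20 + 9 = hour 29.
All tasks are finished once the last one completes. Finish times: Data ingestion at 4, Data validation at 11, Feature extraction at 19, Train/test split at 20, Calibration at 12, Model export at 29, Deployment at 26. The latest is hour 29.

29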